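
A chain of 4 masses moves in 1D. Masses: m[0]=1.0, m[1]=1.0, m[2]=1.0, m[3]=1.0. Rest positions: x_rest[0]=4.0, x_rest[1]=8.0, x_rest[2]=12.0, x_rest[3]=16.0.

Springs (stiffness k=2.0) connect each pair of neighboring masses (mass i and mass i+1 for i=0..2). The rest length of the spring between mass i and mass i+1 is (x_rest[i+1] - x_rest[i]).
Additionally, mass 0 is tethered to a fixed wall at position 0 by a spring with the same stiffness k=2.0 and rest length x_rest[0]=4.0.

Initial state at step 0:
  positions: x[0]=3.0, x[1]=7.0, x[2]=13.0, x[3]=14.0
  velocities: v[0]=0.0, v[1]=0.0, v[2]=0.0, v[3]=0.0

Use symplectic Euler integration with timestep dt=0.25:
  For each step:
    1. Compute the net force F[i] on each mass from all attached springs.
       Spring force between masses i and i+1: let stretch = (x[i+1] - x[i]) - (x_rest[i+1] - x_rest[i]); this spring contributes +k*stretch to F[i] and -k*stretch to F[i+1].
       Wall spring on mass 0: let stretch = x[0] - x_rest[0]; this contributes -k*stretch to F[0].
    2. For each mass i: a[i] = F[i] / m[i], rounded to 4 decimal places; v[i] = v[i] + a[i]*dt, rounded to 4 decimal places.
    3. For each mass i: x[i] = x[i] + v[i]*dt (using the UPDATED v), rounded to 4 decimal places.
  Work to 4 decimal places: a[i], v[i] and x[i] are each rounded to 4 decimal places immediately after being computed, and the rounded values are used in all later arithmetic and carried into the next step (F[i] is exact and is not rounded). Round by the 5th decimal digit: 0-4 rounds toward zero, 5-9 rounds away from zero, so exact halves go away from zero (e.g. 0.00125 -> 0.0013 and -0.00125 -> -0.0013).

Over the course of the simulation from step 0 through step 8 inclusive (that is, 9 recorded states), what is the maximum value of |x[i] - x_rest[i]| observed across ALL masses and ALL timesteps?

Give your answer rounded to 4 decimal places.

Answer: 2.3812

Derivation:
Step 0: x=[3.0000 7.0000 13.0000 14.0000] v=[0.0000 0.0000 0.0000 0.0000]
Step 1: x=[3.1250 7.2500 12.3750 14.3750] v=[0.5000 1.0000 -2.5000 1.5000]
Step 2: x=[3.3750 7.6250 11.3594 15.0000] v=[1.0000 1.5000 -4.0625 2.5000]
Step 3: x=[3.7344 7.9356 10.3321 15.6699] v=[1.4375 1.2422 -4.1094 2.6797]
Step 4: x=[4.1521 8.0206 9.6724 16.1726] v=[1.6709 0.3399 -2.6388 2.0108]
Step 5: x=[4.5344 7.8285 9.6188 16.3628] v=[1.5291 -0.7685 -0.2146 0.7607]
Step 6: x=[4.7617 7.4484 10.1844 16.2100] v=[0.9090 -1.5204 2.2623 -0.6113]
Step 7: x=[4.7296 7.0745 11.1612 15.8040] v=[-0.1285 -1.4958 3.9071 -1.6241]
Step 8: x=[4.3994 6.9183 12.2075 15.3176] v=[-1.3209 -0.6249 4.1852 -1.9455]
Max displacement = 2.3812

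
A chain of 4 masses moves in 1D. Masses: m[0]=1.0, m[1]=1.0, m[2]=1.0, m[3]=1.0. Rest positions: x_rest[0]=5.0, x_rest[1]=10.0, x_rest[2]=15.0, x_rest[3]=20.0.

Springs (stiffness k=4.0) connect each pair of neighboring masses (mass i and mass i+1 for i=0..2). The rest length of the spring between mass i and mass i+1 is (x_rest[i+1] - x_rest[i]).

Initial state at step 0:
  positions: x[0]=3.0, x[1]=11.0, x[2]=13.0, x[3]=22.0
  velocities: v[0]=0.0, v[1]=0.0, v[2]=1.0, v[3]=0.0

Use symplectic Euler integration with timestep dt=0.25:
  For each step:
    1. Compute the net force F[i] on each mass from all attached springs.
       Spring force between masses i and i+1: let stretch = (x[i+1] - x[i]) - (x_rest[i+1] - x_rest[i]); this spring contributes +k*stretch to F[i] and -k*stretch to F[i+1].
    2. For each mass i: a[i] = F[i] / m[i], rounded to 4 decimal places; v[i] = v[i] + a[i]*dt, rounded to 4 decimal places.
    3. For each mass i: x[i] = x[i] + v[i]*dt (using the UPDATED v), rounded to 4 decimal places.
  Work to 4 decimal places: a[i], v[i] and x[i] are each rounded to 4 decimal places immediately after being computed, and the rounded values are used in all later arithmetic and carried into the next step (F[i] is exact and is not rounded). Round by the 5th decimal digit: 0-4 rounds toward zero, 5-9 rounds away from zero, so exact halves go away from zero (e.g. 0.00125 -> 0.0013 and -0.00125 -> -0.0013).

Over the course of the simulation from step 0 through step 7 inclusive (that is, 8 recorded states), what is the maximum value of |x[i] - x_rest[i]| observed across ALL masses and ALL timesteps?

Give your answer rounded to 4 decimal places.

Step 0: x=[3.0000 11.0000 13.0000 22.0000] v=[0.0000 0.0000 1.0000 0.0000]
Step 1: x=[3.7500 9.5000 15.0000 21.0000] v=[3.0000 -6.0000 8.0000 -4.0000]
Step 2: x=[4.6875 7.9375 17.1250 19.7500] v=[3.7500 -6.2500 8.5000 -5.0000]
Step 3: x=[5.1875 7.8594 17.6094 19.0938] v=[2.0000 -0.3125 1.9375 -2.6250]
Step 4: x=[5.1055 9.5508 16.0274 19.3165] v=[-0.3281 6.7656 -6.3281 0.8906]
Step 5: x=[4.8848 11.7500 13.6485 19.9669] v=[-0.8828 8.7969 -9.5156 2.6015]
Step 6: x=[5.1304 12.7076 12.3746 20.2877] v=[0.9824 3.8302 -5.0957 1.2831]
Step 7: x=[6.0203 11.6876 13.1622 19.8802] v=[3.5596 -4.0800 3.1504 -1.6300]
Max displacement = 2.7076

Answer: 2.7076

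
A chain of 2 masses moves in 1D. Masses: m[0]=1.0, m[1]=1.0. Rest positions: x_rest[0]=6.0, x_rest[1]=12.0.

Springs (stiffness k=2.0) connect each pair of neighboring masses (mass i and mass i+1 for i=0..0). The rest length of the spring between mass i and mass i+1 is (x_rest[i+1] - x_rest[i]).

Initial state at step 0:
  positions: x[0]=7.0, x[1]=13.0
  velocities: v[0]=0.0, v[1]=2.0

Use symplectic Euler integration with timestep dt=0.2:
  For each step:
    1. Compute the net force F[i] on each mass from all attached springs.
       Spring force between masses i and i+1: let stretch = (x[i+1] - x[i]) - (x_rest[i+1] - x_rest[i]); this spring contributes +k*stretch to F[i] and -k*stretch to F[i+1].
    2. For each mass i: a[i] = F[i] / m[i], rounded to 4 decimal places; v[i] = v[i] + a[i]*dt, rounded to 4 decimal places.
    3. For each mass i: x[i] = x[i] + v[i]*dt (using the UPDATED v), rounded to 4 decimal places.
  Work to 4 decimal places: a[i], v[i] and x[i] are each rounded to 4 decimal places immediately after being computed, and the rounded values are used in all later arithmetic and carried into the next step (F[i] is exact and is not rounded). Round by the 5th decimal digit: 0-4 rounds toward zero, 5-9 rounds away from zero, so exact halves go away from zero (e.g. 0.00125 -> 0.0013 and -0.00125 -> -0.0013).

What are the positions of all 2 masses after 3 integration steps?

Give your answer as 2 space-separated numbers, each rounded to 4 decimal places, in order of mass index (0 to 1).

Step 0: x=[7.0000 13.0000] v=[0.0000 2.0000]
Step 1: x=[7.0000 13.4000] v=[0.0000 2.0000]
Step 2: x=[7.0320 13.7680] v=[0.1600 1.8400]
Step 3: x=[7.1229 14.0771] v=[0.4544 1.5456]

Answer: 7.1229 14.0771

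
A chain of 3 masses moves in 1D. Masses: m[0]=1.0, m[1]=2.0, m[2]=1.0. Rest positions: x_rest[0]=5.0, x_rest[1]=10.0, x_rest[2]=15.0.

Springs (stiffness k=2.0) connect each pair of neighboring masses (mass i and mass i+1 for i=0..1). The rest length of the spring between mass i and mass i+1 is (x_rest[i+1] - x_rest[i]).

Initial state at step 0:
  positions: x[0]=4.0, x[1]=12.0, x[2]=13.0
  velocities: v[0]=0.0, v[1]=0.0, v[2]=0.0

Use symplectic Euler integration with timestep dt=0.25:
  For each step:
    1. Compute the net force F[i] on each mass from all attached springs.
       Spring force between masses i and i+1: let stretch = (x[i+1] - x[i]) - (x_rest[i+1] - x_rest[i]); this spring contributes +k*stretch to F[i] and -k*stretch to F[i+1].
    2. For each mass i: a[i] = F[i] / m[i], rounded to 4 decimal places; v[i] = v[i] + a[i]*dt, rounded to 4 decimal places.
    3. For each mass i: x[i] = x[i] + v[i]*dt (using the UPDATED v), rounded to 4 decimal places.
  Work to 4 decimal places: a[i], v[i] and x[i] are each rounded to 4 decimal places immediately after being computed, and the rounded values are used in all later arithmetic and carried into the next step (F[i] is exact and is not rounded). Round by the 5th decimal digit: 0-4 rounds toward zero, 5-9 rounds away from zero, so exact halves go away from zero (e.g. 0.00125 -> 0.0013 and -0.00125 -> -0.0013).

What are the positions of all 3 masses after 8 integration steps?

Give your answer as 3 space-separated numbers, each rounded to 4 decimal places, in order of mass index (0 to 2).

Step 0: x=[4.0000 12.0000 13.0000] v=[0.0000 0.0000 0.0000]
Step 1: x=[4.3750 11.5625 13.5000] v=[1.5000 -1.7500 2.0000]
Step 2: x=[5.0235 10.7969 14.3828] v=[2.5938 -3.0625 3.5313]
Step 3: x=[5.7686 9.8946 15.4424] v=[2.9805 -3.6094 4.2384]
Step 4: x=[6.4045 9.0811 16.4335] v=[2.5435 -3.2540 3.9645]
Step 5: x=[6.7500 8.5598 17.1306] v=[1.3818 -2.0851 2.7883]
Step 6: x=[6.6967 8.4611 17.3813] v=[-0.2133 -0.3949 1.0029]
Step 7: x=[6.2389 8.8096 17.1420] v=[-1.8311 1.3941 -0.9572]
Step 8: x=[5.4775 9.5182 16.4862] v=[-3.0458 2.8345 -2.6234]

Answer: 5.4775 9.5182 16.4862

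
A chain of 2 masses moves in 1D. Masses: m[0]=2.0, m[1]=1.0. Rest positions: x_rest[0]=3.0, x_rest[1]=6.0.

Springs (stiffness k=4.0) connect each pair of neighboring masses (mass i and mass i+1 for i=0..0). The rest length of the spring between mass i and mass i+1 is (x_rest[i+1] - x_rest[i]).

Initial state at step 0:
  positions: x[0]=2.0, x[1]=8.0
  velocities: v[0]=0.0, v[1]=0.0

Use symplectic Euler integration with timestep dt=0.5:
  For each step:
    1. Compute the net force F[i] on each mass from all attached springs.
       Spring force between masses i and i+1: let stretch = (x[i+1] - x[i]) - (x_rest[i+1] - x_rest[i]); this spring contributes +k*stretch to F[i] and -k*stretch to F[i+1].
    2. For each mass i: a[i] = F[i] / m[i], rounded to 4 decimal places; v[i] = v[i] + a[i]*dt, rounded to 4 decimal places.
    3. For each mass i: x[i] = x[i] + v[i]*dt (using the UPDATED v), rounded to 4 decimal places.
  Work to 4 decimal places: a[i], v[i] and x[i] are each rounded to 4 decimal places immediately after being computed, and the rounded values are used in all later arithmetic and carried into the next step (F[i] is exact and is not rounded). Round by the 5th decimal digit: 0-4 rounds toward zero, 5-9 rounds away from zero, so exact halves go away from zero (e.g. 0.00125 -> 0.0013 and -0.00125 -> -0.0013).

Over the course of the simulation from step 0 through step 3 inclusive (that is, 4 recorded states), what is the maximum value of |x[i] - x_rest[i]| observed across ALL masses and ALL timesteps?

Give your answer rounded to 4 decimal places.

Step 0: x=[2.0000 8.0000] v=[0.0000 0.0000]
Step 1: x=[3.5000 5.0000] v=[3.0000 -6.0000]
Step 2: x=[4.2500 3.5000] v=[1.5000 -3.0000]
Step 3: x=[3.1250 5.7500] v=[-2.2500 4.5000]
Max displacement = 2.5000

Answer: 2.5000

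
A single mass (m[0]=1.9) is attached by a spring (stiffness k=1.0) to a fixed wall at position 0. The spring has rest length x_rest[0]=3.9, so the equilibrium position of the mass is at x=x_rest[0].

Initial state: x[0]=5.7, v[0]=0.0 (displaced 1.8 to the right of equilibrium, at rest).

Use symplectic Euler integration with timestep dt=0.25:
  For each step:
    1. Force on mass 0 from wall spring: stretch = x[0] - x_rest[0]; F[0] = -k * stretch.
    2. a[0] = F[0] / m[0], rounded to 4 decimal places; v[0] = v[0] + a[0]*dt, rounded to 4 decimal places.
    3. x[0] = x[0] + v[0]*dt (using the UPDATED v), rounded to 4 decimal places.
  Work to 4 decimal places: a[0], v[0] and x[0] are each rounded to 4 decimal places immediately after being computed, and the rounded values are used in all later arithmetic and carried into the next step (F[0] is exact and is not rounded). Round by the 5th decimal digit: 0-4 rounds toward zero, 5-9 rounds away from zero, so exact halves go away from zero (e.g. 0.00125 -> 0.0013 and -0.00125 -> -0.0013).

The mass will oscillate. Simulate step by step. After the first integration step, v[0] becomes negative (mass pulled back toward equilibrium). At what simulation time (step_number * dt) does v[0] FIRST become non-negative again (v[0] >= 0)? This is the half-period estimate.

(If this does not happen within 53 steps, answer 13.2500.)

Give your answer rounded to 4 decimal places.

Step 0: x=[5.7000] v=[0.0000]
Step 1: x=[5.6408] v=[-0.2369]
Step 2: x=[5.5243] v=[-0.4660]
Step 3: x=[5.3544] v=[-0.6797]
Step 4: x=[5.1366] v=[-0.8711]
Step 5: x=[4.8782] v=[-1.0338]
Step 6: x=[4.5876] v=[-1.1625]
Step 7: x=[4.2744] v=[-1.2530]
Step 8: x=[3.9488] v=[-1.3023]
Step 9: x=[3.6216] v=[-1.3087]
Step 10: x=[3.3036] v=[-1.2721]
Step 11: x=[3.0052] v=[-1.1936]
Step 12: x=[2.7362] v=[-1.0759]
Step 13: x=[2.5055] v=[-0.9228]
Step 14: x=[2.3207] v=[-0.7393]
Step 15: x=[2.1878] v=[-0.5315]
Step 16: x=[2.1113] v=[-0.3062]
Step 17: x=[2.0936] v=[-0.0709]
Step 18: x=[2.1353] v=[0.1668]
First v>=0 after going negative at step 18, time=4.5000

Answer: 4.5000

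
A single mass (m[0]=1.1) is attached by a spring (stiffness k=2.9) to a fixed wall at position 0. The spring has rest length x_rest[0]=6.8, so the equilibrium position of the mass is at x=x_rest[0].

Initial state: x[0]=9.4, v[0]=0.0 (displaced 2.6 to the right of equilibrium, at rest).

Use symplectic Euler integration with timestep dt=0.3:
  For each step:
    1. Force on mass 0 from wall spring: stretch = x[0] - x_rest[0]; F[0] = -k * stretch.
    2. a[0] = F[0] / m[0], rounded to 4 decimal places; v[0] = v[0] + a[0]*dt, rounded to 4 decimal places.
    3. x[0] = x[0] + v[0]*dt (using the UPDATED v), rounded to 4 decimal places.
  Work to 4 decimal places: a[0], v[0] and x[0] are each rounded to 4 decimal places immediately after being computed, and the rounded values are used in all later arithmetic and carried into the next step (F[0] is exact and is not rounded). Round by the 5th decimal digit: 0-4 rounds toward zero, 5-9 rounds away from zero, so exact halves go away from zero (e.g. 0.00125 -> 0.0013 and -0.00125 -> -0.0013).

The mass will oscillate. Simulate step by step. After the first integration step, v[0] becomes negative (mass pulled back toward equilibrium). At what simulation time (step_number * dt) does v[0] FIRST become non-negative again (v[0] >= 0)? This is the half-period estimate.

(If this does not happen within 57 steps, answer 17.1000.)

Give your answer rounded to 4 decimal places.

Answer: 2.1000

Derivation:
Step 0: x=[9.4000] v=[0.0000]
Step 1: x=[8.7831] v=[-2.0564]
Step 2: x=[7.6956] v=[-3.6249]
Step 3: x=[6.3956] v=[-4.3332]
Step 4: x=[5.1916] v=[-4.0134]
Step 5: x=[4.3692] v=[-2.7413]
Step 6: x=[4.1236] v=[-0.8188]
Step 7: x=[4.5130] v=[1.2980]
First v>=0 after going negative at step 7, time=2.1000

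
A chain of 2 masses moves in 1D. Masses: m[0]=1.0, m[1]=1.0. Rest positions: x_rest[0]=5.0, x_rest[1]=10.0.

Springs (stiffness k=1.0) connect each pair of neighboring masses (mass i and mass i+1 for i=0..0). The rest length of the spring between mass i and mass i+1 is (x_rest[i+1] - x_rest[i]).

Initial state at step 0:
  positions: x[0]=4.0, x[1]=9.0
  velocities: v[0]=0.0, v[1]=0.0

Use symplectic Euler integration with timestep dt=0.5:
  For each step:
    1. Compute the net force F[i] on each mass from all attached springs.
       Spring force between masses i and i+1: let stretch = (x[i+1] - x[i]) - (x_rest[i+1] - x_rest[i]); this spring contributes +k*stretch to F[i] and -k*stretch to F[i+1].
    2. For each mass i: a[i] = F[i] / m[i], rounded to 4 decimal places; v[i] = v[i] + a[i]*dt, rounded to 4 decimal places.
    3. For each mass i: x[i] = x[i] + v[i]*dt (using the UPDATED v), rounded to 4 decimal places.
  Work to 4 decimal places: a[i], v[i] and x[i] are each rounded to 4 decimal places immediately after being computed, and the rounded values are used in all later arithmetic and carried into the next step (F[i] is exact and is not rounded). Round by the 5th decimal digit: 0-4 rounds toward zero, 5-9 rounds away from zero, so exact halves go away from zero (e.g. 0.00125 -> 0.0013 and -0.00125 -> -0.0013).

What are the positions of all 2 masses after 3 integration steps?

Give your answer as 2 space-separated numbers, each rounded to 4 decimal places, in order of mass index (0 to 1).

Answer: 4.0000 9.0000

Derivation:
Step 0: x=[4.0000 9.0000] v=[0.0000 0.0000]
Step 1: x=[4.0000 9.0000] v=[0.0000 0.0000]
Step 2: x=[4.0000 9.0000] v=[0.0000 0.0000]
Step 3: x=[4.0000 9.0000] v=[0.0000 0.0000]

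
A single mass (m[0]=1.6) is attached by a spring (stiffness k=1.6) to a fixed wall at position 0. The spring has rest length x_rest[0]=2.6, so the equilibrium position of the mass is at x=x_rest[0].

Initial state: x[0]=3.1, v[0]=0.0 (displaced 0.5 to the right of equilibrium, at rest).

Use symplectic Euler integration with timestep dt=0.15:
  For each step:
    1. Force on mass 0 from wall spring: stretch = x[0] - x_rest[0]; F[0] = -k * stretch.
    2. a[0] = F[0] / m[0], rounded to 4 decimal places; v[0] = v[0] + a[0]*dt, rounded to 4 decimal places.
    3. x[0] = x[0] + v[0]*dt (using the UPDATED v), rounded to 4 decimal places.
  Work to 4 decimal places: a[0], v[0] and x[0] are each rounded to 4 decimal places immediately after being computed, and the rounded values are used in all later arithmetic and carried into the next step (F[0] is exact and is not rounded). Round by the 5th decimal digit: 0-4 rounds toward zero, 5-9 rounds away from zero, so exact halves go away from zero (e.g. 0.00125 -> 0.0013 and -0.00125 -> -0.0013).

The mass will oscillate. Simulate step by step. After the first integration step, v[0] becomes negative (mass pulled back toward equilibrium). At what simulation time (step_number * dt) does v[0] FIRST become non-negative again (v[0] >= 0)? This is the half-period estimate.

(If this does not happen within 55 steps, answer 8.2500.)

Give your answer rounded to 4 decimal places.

Answer: 3.1500

Derivation:
Step 0: x=[3.1000] v=[0.0000]
Step 1: x=[3.0888] v=[-0.0750]
Step 2: x=[3.0666] v=[-0.1483]
Step 3: x=[3.0339] v=[-0.2183]
Step 4: x=[2.9914] v=[-0.2834]
Step 5: x=[2.9401] v=[-0.3421]
Step 6: x=[2.8811] v=[-0.3931]
Step 7: x=[2.8158] v=[-0.4353]
Step 8: x=[2.7456] v=[-0.4677]
Step 9: x=[2.6722] v=[-0.4895]
Step 10: x=[2.5972] v=[-0.5003]
Step 11: x=[2.5222] v=[-0.4999]
Step 12: x=[2.4490] v=[-0.4882]
Step 13: x=[2.3792] v=[-0.4656]
Step 14: x=[2.3143] v=[-0.4325]
Step 15: x=[2.2559] v=[-0.3896]
Step 16: x=[2.2052] v=[-0.3380]
Step 17: x=[2.1634] v=[-0.2788]
Step 18: x=[2.1314] v=[-0.2133]
Step 19: x=[2.1100] v=[-0.1430]
Step 20: x=[2.0996] v=[-0.0695]
Step 21: x=[2.1004] v=[0.0056]
First v>=0 after going negative at step 21, time=3.1500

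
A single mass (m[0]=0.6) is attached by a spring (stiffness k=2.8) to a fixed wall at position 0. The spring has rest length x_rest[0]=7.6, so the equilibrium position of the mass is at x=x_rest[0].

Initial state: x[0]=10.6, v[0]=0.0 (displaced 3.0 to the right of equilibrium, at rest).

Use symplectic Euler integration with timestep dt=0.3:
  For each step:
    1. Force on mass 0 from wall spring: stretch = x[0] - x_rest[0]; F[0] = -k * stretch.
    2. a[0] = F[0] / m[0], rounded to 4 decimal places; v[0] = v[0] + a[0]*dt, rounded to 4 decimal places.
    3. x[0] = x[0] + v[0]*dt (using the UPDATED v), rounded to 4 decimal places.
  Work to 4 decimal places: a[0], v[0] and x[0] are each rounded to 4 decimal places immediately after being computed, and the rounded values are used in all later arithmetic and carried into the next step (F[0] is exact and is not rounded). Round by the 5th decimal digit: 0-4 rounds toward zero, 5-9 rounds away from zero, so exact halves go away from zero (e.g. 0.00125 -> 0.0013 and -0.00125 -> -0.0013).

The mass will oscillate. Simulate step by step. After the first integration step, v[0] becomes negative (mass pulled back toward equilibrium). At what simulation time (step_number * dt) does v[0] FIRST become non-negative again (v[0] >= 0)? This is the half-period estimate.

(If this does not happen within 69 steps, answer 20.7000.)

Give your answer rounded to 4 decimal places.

Answer: 1.5000

Derivation:
Step 0: x=[10.6000] v=[0.0000]
Step 1: x=[9.3400] v=[-4.2000]
Step 2: x=[7.3492] v=[-6.6360]
Step 3: x=[5.4637] v=[-6.2849]
Step 4: x=[4.4755] v=[-3.2941]
Step 5: x=[4.7996] v=[1.0802]
First v>=0 after going negative at step 5, time=1.5000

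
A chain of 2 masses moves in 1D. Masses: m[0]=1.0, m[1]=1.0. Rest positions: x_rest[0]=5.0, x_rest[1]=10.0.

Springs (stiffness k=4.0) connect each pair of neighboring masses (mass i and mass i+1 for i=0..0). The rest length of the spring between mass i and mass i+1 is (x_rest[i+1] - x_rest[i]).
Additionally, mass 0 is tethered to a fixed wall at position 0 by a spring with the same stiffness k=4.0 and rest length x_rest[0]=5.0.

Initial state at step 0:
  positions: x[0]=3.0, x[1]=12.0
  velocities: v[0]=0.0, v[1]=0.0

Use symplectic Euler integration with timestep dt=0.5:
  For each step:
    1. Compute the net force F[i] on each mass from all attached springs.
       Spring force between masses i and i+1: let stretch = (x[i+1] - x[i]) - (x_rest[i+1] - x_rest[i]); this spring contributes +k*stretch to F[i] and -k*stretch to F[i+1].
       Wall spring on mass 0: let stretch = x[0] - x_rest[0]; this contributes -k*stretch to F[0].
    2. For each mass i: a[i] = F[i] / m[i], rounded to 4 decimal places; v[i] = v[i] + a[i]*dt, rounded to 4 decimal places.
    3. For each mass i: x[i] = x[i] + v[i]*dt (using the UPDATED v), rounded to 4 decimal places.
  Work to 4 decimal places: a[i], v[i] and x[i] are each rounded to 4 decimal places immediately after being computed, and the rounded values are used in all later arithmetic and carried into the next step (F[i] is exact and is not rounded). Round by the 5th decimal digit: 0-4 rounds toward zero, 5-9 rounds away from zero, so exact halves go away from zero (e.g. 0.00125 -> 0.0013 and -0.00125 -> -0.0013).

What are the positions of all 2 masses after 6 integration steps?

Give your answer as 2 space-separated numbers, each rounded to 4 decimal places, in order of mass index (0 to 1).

Answer: 1.0000 12.0000

Derivation:
Step 0: x=[3.0000 12.0000] v=[0.0000 0.0000]
Step 1: x=[9.0000 8.0000] v=[12.0000 -8.0000]
Step 2: x=[5.0000 10.0000] v=[-8.0000 4.0000]
Step 3: x=[1.0000 12.0000] v=[-8.0000 4.0000]
Step 4: x=[7.0000 8.0000] v=[12.0000 -8.0000]
Step 5: x=[7.0000 8.0000] v=[0.0000 0.0000]
Step 6: x=[1.0000 12.0000] v=[-12.0000 8.0000]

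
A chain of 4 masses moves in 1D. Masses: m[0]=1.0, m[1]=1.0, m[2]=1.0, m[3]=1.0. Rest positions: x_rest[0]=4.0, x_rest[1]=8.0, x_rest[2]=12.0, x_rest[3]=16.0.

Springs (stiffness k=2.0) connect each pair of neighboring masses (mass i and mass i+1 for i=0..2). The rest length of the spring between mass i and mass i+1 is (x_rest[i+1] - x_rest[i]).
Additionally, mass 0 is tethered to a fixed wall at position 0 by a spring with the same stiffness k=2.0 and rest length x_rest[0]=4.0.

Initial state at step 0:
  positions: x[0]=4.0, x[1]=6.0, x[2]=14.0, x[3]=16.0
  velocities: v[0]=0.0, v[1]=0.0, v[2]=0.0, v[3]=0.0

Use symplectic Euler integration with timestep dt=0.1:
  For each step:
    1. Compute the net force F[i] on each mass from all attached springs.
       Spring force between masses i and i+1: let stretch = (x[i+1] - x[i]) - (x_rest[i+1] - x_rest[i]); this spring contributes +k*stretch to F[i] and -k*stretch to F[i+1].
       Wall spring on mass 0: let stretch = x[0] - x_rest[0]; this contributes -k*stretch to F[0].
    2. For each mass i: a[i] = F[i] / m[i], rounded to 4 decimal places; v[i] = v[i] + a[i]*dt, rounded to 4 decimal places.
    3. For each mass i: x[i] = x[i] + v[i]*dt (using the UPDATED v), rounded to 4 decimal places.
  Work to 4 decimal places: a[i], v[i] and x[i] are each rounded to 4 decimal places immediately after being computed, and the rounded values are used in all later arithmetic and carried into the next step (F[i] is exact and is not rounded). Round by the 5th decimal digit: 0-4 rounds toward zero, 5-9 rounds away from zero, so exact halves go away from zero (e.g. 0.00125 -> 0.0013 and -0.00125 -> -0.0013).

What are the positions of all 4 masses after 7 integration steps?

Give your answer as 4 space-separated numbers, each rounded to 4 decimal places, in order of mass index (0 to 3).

Answer: 3.3207 8.4634 11.5399 16.7614

Derivation:
Step 0: x=[4.0000 6.0000 14.0000 16.0000] v=[0.0000 0.0000 0.0000 0.0000]
Step 1: x=[3.9600 6.1200 13.8800 16.0400] v=[-0.4000 1.2000 -1.2000 0.4000]
Step 2: x=[3.8840 6.3520 13.6480 16.1168] v=[-0.7600 2.3200 -2.3200 0.7680]
Step 3: x=[3.7797 6.6806 13.3195 16.2242] v=[-1.0432 3.2856 -3.2854 1.0742]
Step 4: x=[3.6578 7.0839 12.9163 16.3535] v=[-1.2190 4.0332 -4.0322 1.2933]
Step 5: x=[3.5313 7.5354 12.4652 16.4941] v=[-1.2653 4.5145 -4.5112 1.4059]
Step 6: x=[3.4142 8.0054 11.9961 16.6341] v=[-1.1707 4.6996 -4.6914 1.4001]
Step 7: x=[3.3207 8.4634 11.5399 16.7614] v=[-0.9353 4.5795 -4.5619 1.2725]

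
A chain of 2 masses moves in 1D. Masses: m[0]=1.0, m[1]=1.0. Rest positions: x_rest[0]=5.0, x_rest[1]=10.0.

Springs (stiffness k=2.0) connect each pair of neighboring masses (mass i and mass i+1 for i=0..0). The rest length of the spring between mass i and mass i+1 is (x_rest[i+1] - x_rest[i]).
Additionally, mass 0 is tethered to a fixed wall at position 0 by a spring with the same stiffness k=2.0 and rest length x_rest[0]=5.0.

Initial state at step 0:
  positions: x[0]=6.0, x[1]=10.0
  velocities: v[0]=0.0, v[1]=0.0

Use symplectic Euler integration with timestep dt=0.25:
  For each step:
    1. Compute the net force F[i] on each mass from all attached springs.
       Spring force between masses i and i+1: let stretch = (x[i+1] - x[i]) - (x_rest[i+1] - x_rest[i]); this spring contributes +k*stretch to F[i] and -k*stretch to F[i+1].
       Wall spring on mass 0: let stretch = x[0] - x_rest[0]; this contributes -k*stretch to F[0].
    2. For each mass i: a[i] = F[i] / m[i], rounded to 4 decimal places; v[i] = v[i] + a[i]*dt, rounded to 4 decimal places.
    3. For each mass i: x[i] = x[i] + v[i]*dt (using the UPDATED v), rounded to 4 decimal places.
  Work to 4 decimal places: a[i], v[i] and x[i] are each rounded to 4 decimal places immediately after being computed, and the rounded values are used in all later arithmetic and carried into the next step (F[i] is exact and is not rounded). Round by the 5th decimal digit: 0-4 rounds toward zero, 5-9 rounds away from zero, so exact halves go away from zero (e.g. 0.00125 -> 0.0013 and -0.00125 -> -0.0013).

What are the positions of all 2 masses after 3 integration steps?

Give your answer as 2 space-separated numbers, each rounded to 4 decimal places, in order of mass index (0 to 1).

Step 0: x=[6.0000 10.0000] v=[0.0000 0.0000]
Step 1: x=[5.7500 10.1250] v=[-1.0000 0.5000]
Step 2: x=[5.3281 10.3281] v=[-1.6875 0.8125]
Step 3: x=[4.8652 10.5312] v=[-1.8516 0.8125]

Answer: 4.8652 10.5312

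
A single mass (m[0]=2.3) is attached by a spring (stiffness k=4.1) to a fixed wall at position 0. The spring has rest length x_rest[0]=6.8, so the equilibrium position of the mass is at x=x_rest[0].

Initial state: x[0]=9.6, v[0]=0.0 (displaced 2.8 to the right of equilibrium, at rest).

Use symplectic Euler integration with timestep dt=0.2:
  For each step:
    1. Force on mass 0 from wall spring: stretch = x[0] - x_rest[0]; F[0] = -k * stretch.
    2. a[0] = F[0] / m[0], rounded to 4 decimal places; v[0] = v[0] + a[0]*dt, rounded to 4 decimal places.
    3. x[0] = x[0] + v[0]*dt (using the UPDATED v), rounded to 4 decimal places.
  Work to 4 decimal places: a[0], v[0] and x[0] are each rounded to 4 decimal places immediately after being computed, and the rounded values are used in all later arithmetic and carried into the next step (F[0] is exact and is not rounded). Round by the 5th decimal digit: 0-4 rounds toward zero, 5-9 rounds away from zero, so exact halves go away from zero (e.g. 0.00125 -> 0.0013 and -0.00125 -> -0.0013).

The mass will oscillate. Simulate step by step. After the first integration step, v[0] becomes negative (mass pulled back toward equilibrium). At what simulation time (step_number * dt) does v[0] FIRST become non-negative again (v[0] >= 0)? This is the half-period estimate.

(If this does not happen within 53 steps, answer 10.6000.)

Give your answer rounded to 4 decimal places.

Step 0: x=[9.6000] v=[0.0000]
Step 1: x=[9.4003] v=[-0.9983]
Step 2: x=[9.0152] v=[-1.9254]
Step 3: x=[8.4722] v=[-2.7152]
Step 4: x=[7.8099] v=[-3.3114]
Step 5: x=[7.0756] v=[-3.6715]
Step 6: x=[6.3216] v=[-3.7698]
Step 7: x=[5.6018] v=[-3.5992]
Step 8: x=[4.9674] v=[-3.1720]
Step 9: x=[4.4637] v=[-2.5186]
Step 10: x=[4.1266] v=[-1.6857]
Step 11: x=[3.9801] v=[-0.7326]
Step 12: x=[4.0347] v=[0.2728]
First v>=0 after going negative at step 12, time=2.4000

Answer: 2.4000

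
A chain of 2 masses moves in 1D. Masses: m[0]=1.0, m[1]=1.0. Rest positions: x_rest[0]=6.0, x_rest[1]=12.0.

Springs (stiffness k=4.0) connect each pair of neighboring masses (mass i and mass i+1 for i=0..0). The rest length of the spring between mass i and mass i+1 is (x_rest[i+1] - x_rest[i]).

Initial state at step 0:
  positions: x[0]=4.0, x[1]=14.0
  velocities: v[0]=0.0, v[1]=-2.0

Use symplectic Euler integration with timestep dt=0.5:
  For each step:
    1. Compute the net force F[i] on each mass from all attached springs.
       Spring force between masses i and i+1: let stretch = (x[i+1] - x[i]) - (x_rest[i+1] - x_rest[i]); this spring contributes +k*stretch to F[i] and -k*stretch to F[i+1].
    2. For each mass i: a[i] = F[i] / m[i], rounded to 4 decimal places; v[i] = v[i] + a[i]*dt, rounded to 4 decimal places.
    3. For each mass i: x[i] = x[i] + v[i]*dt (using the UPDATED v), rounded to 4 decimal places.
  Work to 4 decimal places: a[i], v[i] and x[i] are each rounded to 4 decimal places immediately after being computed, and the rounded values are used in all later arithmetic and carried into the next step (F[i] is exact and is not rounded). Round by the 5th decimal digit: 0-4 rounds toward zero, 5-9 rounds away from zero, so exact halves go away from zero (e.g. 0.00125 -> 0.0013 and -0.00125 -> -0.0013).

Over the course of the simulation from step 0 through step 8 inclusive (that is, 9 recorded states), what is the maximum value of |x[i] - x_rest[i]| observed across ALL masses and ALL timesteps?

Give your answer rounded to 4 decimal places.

Answer: 6.0000

Derivation:
Step 0: x=[4.0000 14.0000] v=[0.0000 -2.0000]
Step 1: x=[8.0000 9.0000] v=[8.0000 -10.0000]
Step 2: x=[7.0000 9.0000] v=[-2.0000 0.0000]
Step 3: x=[2.0000 13.0000] v=[-10.0000 8.0000]
Step 4: x=[2.0000 12.0000] v=[0.0000 -2.0000]
Step 5: x=[6.0000 7.0000] v=[8.0000 -10.0000]
Step 6: x=[5.0000 7.0000] v=[-2.0000 0.0000]
Step 7: x=[0.0000 11.0000] v=[-10.0000 8.0000]
Step 8: x=[0.0000 10.0000] v=[0.0000 -2.0000]
Max displacement = 6.0000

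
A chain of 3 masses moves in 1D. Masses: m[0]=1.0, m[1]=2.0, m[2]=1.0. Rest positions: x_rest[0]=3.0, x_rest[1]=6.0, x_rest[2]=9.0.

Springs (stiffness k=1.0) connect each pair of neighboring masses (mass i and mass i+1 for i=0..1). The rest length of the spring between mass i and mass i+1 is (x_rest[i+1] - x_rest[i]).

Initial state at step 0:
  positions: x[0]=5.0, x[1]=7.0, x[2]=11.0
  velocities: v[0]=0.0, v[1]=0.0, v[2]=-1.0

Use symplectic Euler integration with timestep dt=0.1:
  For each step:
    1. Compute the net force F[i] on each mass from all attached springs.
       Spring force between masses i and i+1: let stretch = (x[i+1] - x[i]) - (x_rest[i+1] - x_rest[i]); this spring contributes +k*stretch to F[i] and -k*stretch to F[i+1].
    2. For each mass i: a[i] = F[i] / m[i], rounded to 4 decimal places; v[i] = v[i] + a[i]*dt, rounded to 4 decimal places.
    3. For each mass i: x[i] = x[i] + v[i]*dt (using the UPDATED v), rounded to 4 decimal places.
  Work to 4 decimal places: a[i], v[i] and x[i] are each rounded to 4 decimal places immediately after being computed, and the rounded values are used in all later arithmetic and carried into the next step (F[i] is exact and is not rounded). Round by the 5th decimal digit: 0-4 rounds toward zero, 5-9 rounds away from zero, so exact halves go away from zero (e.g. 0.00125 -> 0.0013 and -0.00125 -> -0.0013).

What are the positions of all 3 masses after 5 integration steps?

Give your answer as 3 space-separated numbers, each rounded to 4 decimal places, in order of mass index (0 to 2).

Answer: 4.8568 7.1333 10.3766

Derivation:
Step 0: x=[5.0000 7.0000 11.0000] v=[0.0000 0.0000 -1.0000]
Step 1: x=[4.9900 7.0100 10.8900] v=[-0.1000 0.1000 -1.1000]
Step 2: x=[4.9702 7.0293 10.7712] v=[-0.1980 0.1930 -1.1880]
Step 3: x=[4.9410 7.0570 10.6450] v=[-0.2921 0.2771 -1.2622]
Step 4: x=[4.9030 7.0921 10.5129] v=[-0.3805 0.3507 -1.3210]
Step 5: x=[4.8568 7.1333 10.3766] v=[-0.4616 0.4123 -1.3631]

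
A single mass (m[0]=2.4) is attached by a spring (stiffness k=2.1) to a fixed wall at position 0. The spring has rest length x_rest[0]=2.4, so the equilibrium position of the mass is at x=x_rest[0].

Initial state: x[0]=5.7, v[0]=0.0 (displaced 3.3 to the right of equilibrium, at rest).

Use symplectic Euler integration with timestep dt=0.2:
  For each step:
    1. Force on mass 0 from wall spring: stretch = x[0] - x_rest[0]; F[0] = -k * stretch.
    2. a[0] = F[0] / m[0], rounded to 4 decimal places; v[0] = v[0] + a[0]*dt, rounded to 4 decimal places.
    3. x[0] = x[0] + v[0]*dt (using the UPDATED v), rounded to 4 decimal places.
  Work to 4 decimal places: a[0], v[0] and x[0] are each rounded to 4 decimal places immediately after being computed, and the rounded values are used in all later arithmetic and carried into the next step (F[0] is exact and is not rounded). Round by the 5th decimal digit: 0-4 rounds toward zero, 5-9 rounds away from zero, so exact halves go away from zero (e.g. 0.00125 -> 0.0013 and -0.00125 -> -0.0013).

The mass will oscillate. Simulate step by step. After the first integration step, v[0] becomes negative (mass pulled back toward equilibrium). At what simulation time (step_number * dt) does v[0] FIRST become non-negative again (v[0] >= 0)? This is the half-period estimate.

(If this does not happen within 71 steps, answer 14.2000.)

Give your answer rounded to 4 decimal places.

Step 0: x=[5.7000] v=[0.0000]
Step 1: x=[5.5845] v=[-0.5775]
Step 2: x=[5.3575] v=[-1.1348]
Step 3: x=[5.0270] v=[-1.6524]
Step 4: x=[4.6046] v=[-2.1121]
Step 5: x=[4.1050] v=[-2.4979]
Step 6: x=[3.5457] v=[-2.7963]
Step 7: x=[2.9463] v=[-2.9968]
Step 8: x=[2.3278] v=[-3.0924]
Step 9: x=[1.7118] v=[-3.0798]
Step 10: x=[1.1199] v=[-2.9594]
Step 11: x=[0.5728] v=[-2.7354]
Step 12: x=[0.0897] v=[-2.4156]
Step 13: x=[-0.3126] v=[-2.0113]
Step 14: x=[-0.6199] v=[-1.5366]
Step 15: x=[-0.8215] v=[-1.0081]
Step 16: x=[-0.9104] v=[-0.4443]
Step 17: x=[-0.8834] v=[0.1350]
First v>=0 after going negative at step 17, time=3.4000

Answer: 3.4000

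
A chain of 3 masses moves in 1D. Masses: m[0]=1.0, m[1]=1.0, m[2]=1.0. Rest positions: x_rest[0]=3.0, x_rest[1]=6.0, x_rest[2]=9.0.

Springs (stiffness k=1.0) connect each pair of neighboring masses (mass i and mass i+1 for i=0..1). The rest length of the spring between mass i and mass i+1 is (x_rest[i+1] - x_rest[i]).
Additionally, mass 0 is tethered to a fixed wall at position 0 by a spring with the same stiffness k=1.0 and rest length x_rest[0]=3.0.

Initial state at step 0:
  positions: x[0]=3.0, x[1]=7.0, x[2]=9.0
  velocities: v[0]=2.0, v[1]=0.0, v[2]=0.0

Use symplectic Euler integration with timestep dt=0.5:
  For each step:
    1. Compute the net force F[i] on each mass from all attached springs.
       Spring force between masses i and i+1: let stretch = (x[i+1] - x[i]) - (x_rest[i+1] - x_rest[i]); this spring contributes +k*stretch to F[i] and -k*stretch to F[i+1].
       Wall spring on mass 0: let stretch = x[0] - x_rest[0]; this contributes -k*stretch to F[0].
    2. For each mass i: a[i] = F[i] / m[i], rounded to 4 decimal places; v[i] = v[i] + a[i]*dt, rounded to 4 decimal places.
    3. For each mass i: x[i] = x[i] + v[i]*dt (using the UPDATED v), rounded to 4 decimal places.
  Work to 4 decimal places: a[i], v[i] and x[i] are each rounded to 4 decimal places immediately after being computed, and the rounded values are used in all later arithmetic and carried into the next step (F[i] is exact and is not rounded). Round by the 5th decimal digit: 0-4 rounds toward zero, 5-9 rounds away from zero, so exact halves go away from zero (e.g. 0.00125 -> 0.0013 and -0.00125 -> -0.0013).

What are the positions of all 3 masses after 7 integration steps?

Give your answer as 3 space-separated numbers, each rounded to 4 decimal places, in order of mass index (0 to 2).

Step 0: x=[3.0000 7.0000 9.0000] v=[2.0000 0.0000 0.0000]
Step 1: x=[4.2500 6.5000 9.2500] v=[2.5000 -1.0000 0.5000]
Step 2: x=[5.0000 6.1250 9.5625] v=[1.5000 -0.7500 0.6250]
Step 3: x=[4.7813 6.3282 9.7657] v=[-0.4375 0.4063 0.4063]
Step 4: x=[3.7540 7.0040 9.8595] v=[-2.0547 1.3516 0.1876]
Step 5: x=[2.6007 7.5812 9.9895] v=[-2.3067 1.1544 0.2599]
Step 6: x=[2.0423 7.5154 10.2674] v=[-1.1168 -0.1317 0.5558]
Step 7: x=[2.3416 6.7693 10.6073] v=[0.5986 -1.4923 0.6798]

Answer: 2.3416 6.7693 10.6073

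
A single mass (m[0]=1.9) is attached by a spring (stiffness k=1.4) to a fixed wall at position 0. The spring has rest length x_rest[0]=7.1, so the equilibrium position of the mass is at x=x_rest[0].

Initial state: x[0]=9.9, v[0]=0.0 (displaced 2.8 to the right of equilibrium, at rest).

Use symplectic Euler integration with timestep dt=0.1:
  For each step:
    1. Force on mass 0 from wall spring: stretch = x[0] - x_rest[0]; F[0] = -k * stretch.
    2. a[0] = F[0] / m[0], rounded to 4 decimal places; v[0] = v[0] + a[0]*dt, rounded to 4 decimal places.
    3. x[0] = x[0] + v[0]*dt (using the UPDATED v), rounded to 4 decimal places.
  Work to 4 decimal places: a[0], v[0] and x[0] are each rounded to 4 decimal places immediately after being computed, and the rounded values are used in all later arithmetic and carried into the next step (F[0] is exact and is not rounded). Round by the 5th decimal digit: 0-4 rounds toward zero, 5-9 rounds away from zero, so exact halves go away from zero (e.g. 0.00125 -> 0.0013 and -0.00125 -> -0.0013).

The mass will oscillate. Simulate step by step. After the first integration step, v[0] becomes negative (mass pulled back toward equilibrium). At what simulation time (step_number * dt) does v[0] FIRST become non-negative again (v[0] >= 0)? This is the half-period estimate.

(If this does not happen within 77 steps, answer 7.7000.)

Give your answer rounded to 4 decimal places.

Step 0: x=[9.9000] v=[0.0000]
Step 1: x=[9.8794] v=[-0.2063]
Step 2: x=[9.8383] v=[-0.4111]
Step 3: x=[9.7770] v=[-0.6129]
Step 4: x=[9.6960] v=[-0.8102]
Step 5: x=[9.5959] v=[-1.0015]
Step 6: x=[9.4774] v=[-1.1854]
Step 7: x=[9.3413] v=[-1.3606]
Step 8: x=[9.1887] v=[-1.5258]
Step 9: x=[9.0207] v=[-1.6797]
Step 10: x=[8.8386] v=[-1.8212]
Step 11: x=[8.6437] v=[-1.9493]
Step 12: x=[8.4374] v=[-2.0631]
Step 13: x=[8.2212] v=[-2.1617]
Step 14: x=[7.9968] v=[-2.2443]
Step 15: x=[7.7658] v=[-2.3104]
Step 16: x=[7.5299] v=[-2.3595]
Step 17: x=[7.2908] v=[-2.3912]
Step 18: x=[7.0503] v=[-2.4053]
Step 19: x=[6.8101] v=[-2.4016]
Step 20: x=[6.5721] v=[-2.3802]
Step 21: x=[6.3380] v=[-2.3413]
Step 22: x=[6.1095] v=[-2.2852]
Step 23: x=[5.8883] v=[-2.2122]
Step 24: x=[5.6760] v=[-2.1229]
Step 25: x=[5.4742] v=[-2.0180]
Step 26: x=[5.2844] v=[-1.8982]
Step 27: x=[5.1080] v=[-1.7644]
Step 28: x=[4.9462] v=[-1.6176]
Step 29: x=[4.8003] v=[-1.4589]
Step 30: x=[4.6714] v=[-1.2895]
Step 31: x=[4.5603] v=[-1.1106]
Step 32: x=[4.4680] v=[-0.9235]
Step 33: x=[4.3950] v=[-0.7296]
Step 34: x=[4.3420] v=[-0.5303]
Step 35: x=[4.3093] v=[-0.3271]
Step 36: x=[4.2972] v=[-0.1215]
Step 37: x=[4.3057] v=[0.0850]
First v>=0 after going negative at step 37, time=3.7000

Answer: 3.7000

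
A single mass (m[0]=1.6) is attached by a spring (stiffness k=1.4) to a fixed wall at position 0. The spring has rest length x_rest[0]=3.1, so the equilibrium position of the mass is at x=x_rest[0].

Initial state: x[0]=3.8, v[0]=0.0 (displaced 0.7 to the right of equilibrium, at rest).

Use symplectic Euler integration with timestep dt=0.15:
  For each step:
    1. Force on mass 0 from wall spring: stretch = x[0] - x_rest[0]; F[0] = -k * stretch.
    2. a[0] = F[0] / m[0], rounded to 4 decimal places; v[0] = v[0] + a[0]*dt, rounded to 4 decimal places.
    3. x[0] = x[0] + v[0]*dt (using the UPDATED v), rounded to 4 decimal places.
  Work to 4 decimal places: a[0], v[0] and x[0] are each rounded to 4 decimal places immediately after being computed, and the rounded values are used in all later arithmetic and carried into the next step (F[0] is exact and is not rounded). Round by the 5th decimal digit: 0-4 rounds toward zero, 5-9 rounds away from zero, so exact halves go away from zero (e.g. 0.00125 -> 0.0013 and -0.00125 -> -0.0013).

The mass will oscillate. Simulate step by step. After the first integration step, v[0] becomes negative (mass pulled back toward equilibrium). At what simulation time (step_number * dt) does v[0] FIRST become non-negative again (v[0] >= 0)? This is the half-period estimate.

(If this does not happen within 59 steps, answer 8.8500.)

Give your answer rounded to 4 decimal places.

Step 0: x=[3.8000] v=[0.0000]
Step 1: x=[3.7862] v=[-0.0919]
Step 2: x=[3.7589] v=[-0.1820]
Step 3: x=[3.7186] v=[-0.2685]
Step 4: x=[3.6661] v=[-0.3497]
Step 5: x=[3.6025] v=[-0.4240]
Step 6: x=[3.5290] v=[-0.4900]
Step 7: x=[3.4471] v=[-0.5463]
Step 8: x=[3.3583] v=[-0.5919]
Step 9: x=[3.2644] v=[-0.6258]
Step 10: x=[3.1673] v=[-0.6474]
Step 11: x=[3.0689] v=[-0.6562]
Step 12: x=[2.9711] v=[-0.6521]
Step 13: x=[2.8758] v=[-0.6352]
Step 14: x=[2.7849] v=[-0.6058]
Step 15: x=[2.7002] v=[-0.5644]
Step 16: x=[2.6234] v=[-0.5119]
Step 17: x=[2.5560] v=[-0.4494]
Step 18: x=[2.4993] v=[-0.3780]
Step 19: x=[2.4544] v=[-0.2992]
Step 20: x=[2.4222] v=[-0.2145]
Step 21: x=[2.4034] v=[-0.1255]
Step 22: x=[2.3983] v=[-0.0341]
Step 23: x=[2.4070] v=[0.0580]
First v>=0 after going negative at step 23, time=3.4500

Answer: 3.4500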